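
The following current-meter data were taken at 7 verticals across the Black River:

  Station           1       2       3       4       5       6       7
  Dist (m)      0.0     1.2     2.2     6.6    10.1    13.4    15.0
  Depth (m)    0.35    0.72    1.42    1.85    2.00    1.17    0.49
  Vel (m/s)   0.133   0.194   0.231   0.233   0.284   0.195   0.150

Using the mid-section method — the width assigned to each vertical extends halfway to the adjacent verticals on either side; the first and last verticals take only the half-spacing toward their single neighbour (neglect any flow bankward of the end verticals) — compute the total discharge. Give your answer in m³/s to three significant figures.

5.32 m³/s

w_1 = (1.2 − 0.0)/2 = 0.6 m; q_1 = 0.133 × 0.35 × 0.6 = 0.02793 m³/s
w_2 = (2.2 − 0.0)/2 = 1.1 m; q_2 = 0.194 × 0.72 × 1.1 = 0.1536 m³/s
w_3 = (6.6 − 1.2)/2 = 2.7 m; q_3 = 0.231 × 1.42 × 2.7 = 0.8857 m³/s
w_4 = (10.1 − 2.2)/2 = 3.95 m; q_4 = 0.233 × 1.85 × 3.95 = 1.703 m³/s
w_5 = (13.4 − 6.6)/2 = 3.4 m; q_5 = 0.284 × 2.00 × 3.4 = 1.931 m³/s
w_6 = (15.0 − 10.1)/2 = 2.45 m; q_6 = 0.195 × 1.17 × 2.45 = 0.5590 m³/s
w_7 = (15.0 − 13.4)/2 = 0.8 m; q_7 = 0.150 × 0.49 × 0.8 = 0.05880 m³/s
Q = Σ qᵢ = 5.319 m³/s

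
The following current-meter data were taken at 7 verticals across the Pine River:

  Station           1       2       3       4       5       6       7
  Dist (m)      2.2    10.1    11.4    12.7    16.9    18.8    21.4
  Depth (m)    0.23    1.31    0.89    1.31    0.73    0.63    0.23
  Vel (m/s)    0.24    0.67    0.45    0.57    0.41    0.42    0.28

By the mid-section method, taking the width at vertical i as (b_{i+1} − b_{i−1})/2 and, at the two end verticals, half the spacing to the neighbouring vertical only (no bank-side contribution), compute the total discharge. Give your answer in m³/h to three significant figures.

w_1 = (10.1 − 2.2)/2 = 3.95 m; q_1 = 0.24 × 0.23 × 3.95 = 0.2180 m³/s
w_2 = (11.4 − 2.2)/2 = 4.6 m; q_2 = 0.67 × 1.31 × 4.6 = 4.037 m³/s
w_3 = (12.7 − 10.1)/2 = 1.3 m; q_3 = 0.45 × 0.89 × 1.3 = 0.5207 m³/s
w_4 = (16.9 − 11.4)/2 = 2.75 m; q_4 = 0.57 × 1.31 × 2.75 = 2.053 m³/s
w_5 = (18.8 − 12.7)/2 = 3.05 m; q_5 = 0.41 × 0.73 × 3.05 = 0.9129 m³/s
w_6 = (21.4 − 16.9)/2 = 2.25 m; q_6 = 0.42 × 0.63 × 2.25 = 0.5954 m³/s
w_7 = (21.4 − 18.8)/2 = 1.3 m; q_7 = 0.28 × 0.23 × 1.3 = 0.08372 m³/s
Q = Σ qᵢ = 8.421 m³/s
= 8.421 × 3600 = 30320 m³/h

30300 m³/h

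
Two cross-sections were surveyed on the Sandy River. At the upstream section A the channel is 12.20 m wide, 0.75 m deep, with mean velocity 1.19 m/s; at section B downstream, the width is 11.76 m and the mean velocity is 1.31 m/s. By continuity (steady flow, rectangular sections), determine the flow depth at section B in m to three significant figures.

0.707 m

Q = A₁V₁ = (12.20×0.75) × 1.19 = 10.89 m³/s
d₂ = Q/(b₂ V₂) = 10.89/(11.76×1.31) = 0.7068 m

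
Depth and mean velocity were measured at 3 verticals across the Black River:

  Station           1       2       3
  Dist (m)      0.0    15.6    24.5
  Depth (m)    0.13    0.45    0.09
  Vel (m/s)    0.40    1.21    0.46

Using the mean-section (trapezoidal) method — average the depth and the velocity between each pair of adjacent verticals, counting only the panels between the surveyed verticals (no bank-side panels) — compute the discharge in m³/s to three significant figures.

Panel 1-2: Δb = 15.6 m, d̄ = (0.13+0.45)/2 = 0.29, v̄ = (0.40+1.21)/2 = 0.805 → q = 15.6×0.29×0.805 = 3.642 m³/s
Panel 2-3: Δb = 8.9 m, d̄ = (0.45+0.09)/2 = 0.27, v̄ = (1.21+0.46)/2 = 0.835 → q = 8.9×0.27×0.835 = 2.007 m³/s
Q = Σ q = 5.648 m³/s

5.65 m³/s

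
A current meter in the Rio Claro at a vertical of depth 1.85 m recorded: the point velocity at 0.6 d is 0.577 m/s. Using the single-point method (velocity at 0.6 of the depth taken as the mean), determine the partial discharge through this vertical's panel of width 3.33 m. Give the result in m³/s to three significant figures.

3.55 m³/s

v̄ = v₀.₆ = 0.577 m/s
q = v̄ × d × w = 0.5770 × 1.85 × 3.33 = 3.555 m³/s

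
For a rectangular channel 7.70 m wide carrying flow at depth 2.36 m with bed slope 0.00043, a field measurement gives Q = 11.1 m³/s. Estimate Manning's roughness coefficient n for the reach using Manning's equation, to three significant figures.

0.0438

A = b·y = 7.70 × 2.36 = 18.17 m²
P = b + 2y = 7.70 + 2×2.36 = 12.42 m
R = A/P = 18.17/12.42 = 1.463 m
n = (1/Q)·A·R^(2/3)·S^(1/2) = (1/11.1) × 18.17 × 1.289 × 0.02074 = 0.04375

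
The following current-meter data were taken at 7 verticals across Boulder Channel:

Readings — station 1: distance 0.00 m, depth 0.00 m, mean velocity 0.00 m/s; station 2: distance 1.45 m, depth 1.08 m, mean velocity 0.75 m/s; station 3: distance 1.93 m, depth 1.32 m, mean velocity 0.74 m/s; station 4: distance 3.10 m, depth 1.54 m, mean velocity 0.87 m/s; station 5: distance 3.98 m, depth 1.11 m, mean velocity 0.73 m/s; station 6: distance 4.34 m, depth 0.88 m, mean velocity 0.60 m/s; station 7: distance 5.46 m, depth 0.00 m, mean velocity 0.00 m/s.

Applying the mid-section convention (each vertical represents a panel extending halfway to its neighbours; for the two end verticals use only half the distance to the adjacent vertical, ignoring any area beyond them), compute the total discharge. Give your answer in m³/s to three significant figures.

3.85 m³/s

w_2 = (1.93 − 0.00)/2 = 0.965 m; q_2 = 0.75 × 1.08 × 0.965 = 0.7817 m³/s
w_3 = (3.10 − 1.45)/2 = 0.825 m; q_3 = 0.74 × 1.32 × 0.825 = 0.8059 m³/s
w_4 = (3.98 − 1.93)/2 = 1.025 m; q_4 = 0.87 × 1.54 × 1.025 = 1.373 m³/s
w_5 = (4.34 − 3.10)/2 = 0.62 m; q_5 = 0.73 × 1.11 × 0.62 = 0.5024 m³/s
w_6 = (5.46 − 3.98)/2 = 0.74 m; q_6 = 0.60 × 0.88 × 0.74 = 0.3907 m³/s
Stations 1, 7 contribute zero (depth or velocity is 0).
Q = Σ qᵢ = 3.854 m³/s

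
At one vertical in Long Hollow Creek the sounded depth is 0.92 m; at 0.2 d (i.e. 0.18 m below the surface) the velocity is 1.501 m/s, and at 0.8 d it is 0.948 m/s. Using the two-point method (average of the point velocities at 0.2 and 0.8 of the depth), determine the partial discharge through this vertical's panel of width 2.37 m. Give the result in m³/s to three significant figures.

2.67 m³/s

v̄ = (1.501 + 0.948) / 2 = 1.225 m/s
q = v̄ × d × w = 1.225 × 0.92 × 2.37 = 2.670 m³/s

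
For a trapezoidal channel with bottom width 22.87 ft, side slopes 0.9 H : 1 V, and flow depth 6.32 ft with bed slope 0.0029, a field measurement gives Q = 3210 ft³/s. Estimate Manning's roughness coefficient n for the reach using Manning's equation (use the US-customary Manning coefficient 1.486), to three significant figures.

0.0123

A = (b + z·y)·y = (22.87 + 0.9×6.32)×6.32 = 180.5 ft²
P = b + 2y√(1+z²) = 22.87 + 2×6.32×√(1+0.9²) = 39.88 ft
R = A/P = 180.5/39.88 = 4.526 ft
n = (1.486/Q)·A·R^(2/3)·S^(1/2) = (1.486/3210) × 180.5 × 2.736 × 0.05385 = 0.01231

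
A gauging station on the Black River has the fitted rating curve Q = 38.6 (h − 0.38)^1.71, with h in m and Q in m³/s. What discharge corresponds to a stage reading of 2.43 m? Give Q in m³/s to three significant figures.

Q = 38.6 × (2.43 − 0.38)^1.71 = 38.6 × 2.05^1.71 = 131.7 m³/s

132 m³/s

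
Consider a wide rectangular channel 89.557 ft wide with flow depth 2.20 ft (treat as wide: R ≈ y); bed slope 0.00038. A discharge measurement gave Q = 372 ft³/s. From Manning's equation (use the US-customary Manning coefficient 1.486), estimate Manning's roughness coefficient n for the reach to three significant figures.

A = b·y = 89.557 × 2.20 = 197.0 ft²
Wide channel: R ≈ y = 2.20 ft
n = (1.486/Q)·A·R^(2/3)·S^(1/2) = (1.486/372) × 197.0 × 1.692 × 0.01949 = 0.02595

0.0260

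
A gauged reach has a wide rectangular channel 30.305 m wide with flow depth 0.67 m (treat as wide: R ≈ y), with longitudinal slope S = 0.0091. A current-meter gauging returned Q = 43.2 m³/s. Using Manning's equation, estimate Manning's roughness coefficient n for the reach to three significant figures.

A = b·y = 30.305 × 0.67 = 20.30 m²
Wide channel: R ≈ y = 0.67 m
n = (1/Q)·A·R^(2/3)·S^(1/2) = (1/43.2) × 20.30 × 0.7657 × 0.09539 = 0.03433

0.0343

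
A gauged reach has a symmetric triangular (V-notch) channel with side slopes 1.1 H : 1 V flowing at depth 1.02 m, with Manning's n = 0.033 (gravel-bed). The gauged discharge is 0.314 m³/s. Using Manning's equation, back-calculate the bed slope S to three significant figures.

A = z·y² = 1.1×1.02² = 1.144 m²
P = 2y√(1+z²) = 2×1.02×√(1+1.1²) = 3.033 m
R = A/P = 1.144/3.033 = 0.3774 m
S = (Q·n / (1·A·R^(2/3)))² = (0.314×0.033 / (1×1.144×0.5222))² = 0.0003006

0.000301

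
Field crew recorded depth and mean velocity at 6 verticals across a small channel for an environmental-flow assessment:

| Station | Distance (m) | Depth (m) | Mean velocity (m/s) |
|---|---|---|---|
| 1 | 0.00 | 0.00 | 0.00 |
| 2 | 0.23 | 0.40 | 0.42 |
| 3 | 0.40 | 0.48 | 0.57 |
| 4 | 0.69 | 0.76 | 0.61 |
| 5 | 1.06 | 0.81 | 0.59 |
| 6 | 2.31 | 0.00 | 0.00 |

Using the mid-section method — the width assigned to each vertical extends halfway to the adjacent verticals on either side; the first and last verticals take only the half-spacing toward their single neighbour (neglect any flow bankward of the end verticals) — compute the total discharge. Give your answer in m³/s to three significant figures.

0.637 m³/s

w_2 = (0.40 − 0.00)/2 = 0.2 m; q_2 = 0.42 × 0.40 × 0.2 = 0.03360 m³/s
w_3 = (0.69 − 0.23)/2 = 0.23 m; q_3 = 0.57 × 0.48 × 0.23 = 0.06293 m³/s
w_4 = (1.06 − 0.40)/2 = 0.33 m; q_4 = 0.61 × 0.76 × 0.33 = 0.1530 m³/s
w_5 = (2.31 − 0.69)/2 = 0.81 m; q_5 = 0.59 × 0.81 × 0.81 = 0.3871 m³/s
Stations 1, 6 contribute zero (depth or velocity is 0).
Q = Σ qᵢ = 0.6366 m³/s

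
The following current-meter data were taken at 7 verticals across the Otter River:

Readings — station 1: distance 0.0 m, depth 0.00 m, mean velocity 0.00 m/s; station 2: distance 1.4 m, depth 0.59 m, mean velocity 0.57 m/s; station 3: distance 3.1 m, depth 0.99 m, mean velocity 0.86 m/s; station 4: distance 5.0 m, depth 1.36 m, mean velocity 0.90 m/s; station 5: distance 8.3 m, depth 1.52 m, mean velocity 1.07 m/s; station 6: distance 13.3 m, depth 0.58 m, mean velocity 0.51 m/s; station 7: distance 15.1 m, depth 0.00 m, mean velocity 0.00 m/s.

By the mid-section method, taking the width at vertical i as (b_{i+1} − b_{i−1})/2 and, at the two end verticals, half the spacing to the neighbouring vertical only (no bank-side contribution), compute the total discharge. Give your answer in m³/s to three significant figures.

w_2 = (3.1 − 0.0)/2 = 1.55 m; q_2 = 0.57 × 0.59 × 1.55 = 0.5213 m³/s
w_3 = (5.0 − 1.4)/2 = 1.8 m; q_3 = 0.86 × 0.99 × 1.8 = 1.533 m³/s
w_4 = (8.3 − 3.1)/2 = 2.6 m; q_4 = 0.90 × 1.36 × 2.6 = 3.182 m³/s
w_5 = (13.3 − 5.0)/2 = 4.15 m; q_5 = 1.07 × 1.52 × 4.15 = 6.750 m³/s
w_6 = (15.1 − 8.3)/2 = 3.4 m; q_6 = 0.51 × 0.58 × 3.4 = 1.006 m³/s
Stations 1, 7 contribute zero (depth or velocity is 0).
Q = Σ qᵢ = 12.99 m³/s

13.0 m³/s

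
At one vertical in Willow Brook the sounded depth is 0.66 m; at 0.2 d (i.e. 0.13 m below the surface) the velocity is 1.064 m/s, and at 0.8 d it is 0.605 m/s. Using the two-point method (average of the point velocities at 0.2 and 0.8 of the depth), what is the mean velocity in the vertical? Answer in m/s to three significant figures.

0.835 m/s

v̄ = (1.064 + 0.605) / 2 = 0.8345 m/s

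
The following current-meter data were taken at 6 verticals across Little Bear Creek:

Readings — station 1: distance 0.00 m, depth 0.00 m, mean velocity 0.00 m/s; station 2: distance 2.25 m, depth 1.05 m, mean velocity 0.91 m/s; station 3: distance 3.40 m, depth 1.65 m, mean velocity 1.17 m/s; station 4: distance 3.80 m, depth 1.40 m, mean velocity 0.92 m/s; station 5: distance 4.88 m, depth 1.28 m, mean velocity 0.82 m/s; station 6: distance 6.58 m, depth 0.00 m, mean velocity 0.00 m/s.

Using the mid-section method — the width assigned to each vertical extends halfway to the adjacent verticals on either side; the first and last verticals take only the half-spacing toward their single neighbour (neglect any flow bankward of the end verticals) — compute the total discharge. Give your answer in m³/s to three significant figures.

5.53 m³/s

w_2 = (3.40 − 0.00)/2 = 1.7 m; q_2 = 0.91 × 1.05 × 1.7 = 1.624 m³/s
w_3 = (3.80 − 2.25)/2 = 0.775 m; q_3 = 1.17 × 1.65 × 0.775 = 1.496 m³/s
w_4 = (4.88 − 3.40)/2 = 0.74 m; q_4 = 0.92 × 1.40 × 0.74 = 0.9531 m³/s
w_5 = (6.58 − 3.80)/2 = 1.39 m; q_5 = 0.82 × 1.28 × 1.39 = 1.459 m³/s
Stations 1, 6 contribute zero (depth or velocity is 0).
Q = Σ qᵢ = 5.533 m³/s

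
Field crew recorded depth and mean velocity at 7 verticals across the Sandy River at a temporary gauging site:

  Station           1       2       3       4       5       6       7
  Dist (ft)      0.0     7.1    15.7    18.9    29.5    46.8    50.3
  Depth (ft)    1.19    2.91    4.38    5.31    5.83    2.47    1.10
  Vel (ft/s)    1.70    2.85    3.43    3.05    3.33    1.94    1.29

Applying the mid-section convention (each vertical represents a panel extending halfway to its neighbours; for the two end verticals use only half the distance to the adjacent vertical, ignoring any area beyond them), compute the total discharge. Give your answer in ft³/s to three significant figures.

w_1 = (7.1 − 0.0)/2 = 3.55 ft; q_1 = 1.70 × 1.19 × 3.55 = 7.182 ft³/s
w_2 = (15.7 − 0.0)/2 = 7.85 ft; q_2 = 2.85 × 2.91 × 7.85 = 65.10 ft³/s
w_3 = (18.9 − 7.1)/2 = 5.9 ft; q_3 = 3.43 × 4.38 × 5.9 = 88.64 ft³/s
w_4 = (29.5 − 15.7)/2 = 6.9 ft; q_4 = 3.05 × 5.31 × 6.9 = 111.7 ft³/s
w_5 = (46.8 − 18.9)/2 = 13.95 ft; q_5 = 3.33 × 5.83 × 13.95 = 270.8 ft³/s
w_6 = (50.3 − 29.5)/2 = 10.4 ft; q_6 = 1.94 × 2.47 × 10.4 = 49.83 ft³/s
w_7 = (50.3 − 46.8)/2 = 1.75 ft; q_7 = 1.29 × 1.10 × 1.75 = 2.483 ft³/s
Q = Σ qᵢ = 595.8 ft³/s

596 ft³/s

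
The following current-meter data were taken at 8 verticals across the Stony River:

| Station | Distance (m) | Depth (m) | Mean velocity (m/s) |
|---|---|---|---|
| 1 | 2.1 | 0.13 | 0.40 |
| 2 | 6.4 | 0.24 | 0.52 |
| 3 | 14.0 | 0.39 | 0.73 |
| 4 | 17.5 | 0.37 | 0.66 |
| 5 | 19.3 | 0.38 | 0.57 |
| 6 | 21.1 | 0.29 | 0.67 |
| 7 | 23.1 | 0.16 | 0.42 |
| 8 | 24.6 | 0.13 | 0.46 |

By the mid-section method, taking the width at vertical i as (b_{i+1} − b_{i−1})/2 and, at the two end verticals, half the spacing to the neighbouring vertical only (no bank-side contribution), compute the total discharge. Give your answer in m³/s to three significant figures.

4.00 m³/s

w_1 = (6.4 − 2.1)/2 = 2.15 m; q_1 = 0.40 × 0.13 × 2.15 = 0.1118 m³/s
w_2 = (14.0 − 2.1)/2 = 5.95 m; q_2 = 0.52 × 0.24 × 5.95 = 0.7426 m³/s
w_3 = (17.5 − 6.4)/2 = 5.55 m; q_3 = 0.73 × 0.39 × 5.55 = 1.580 m³/s
w_4 = (19.3 − 14.0)/2 = 2.65 m; q_4 = 0.66 × 0.37 × 2.65 = 0.6471 m³/s
w_5 = (21.1 − 17.5)/2 = 1.8 m; q_5 = 0.57 × 0.38 × 1.8 = 0.3899 m³/s
w_6 = (23.1 − 19.3)/2 = 1.9 m; q_6 = 0.67 × 0.29 × 1.9 = 0.3692 m³/s
w_7 = (24.6 − 21.1)/2 = 1.75 m; q_7 = 0.42 × 0.16 × 1.75 = 0.1176 m³/s
w_8 = (24.6 − 23.1)/2 = 0.75 m; q_8 = 0.46 × 0.13 × 0.75 = 0.04485 m³/s
Q = Σ qᵢ = 4.003 m³/s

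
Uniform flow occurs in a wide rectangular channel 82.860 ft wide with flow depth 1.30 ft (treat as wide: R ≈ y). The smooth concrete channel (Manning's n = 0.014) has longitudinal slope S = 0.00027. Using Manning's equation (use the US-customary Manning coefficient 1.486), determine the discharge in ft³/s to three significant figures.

224 ft³/s

A = b·y = 82.860 × 1.30 = 107.7 ft²
Wide channel: R ≈ y = 1.30 ft
Q = (1.486/n)·A·R^(2/3)·S^(1/2) = (1.486/0.014) × 107.7 × 1.300^(2/3) × 0.00027^(1/2) = 223.8 ft³/s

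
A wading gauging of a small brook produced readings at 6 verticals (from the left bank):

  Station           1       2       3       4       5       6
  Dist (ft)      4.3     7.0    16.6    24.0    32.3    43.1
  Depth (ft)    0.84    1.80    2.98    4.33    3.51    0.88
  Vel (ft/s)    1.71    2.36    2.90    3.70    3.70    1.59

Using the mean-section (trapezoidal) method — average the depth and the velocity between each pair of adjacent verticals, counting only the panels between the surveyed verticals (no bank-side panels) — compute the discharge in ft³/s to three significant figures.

Panel 1-2: Δb = 2.7 ft, d̄ = (0.84+1.80)/2 = 1.32, v̄ = (1.71+2.36)/2 = 2.035 → q = 2.7×1.32×2.035 = 7.253 ft³/s
Panel 2-3: Δb = 9.6 ft, d̄ = (1.80+2.98)/2 = 2.39, v̄ = (2.36+2.90)/2 = 2.63 → q = 9.6×2.39×2.63 = 60.34 ft³/s
Panel 3-4: Δb = 7.4 ft, d̄ = (2.98+4.33)/2 = 3.655, v̄ = (2.90+3.70)/2 = 3.3 → q = 7.4×3.655×3.3 = 89.26 ft³/s
Panel 4-5: Δb = 8.3 ft, d̄ = (4.33+3.51)/2 = 3.92, v̄ = (3.70+3.70)/2 = 3.7 → q = 8.3×3.92×3.7 = 120.4 ft³/s
Panel 5-6: Δb = 10.8 ft, d̄ = (3.51+0.88)/2 = 2.195, v̄ = (3.70+1.59)/2 = 2.645 → q = 10.8×2.195×2.645 = 62.70 ft³/s
Q = Σ q = 339.9 ft³/s

340 ft³/s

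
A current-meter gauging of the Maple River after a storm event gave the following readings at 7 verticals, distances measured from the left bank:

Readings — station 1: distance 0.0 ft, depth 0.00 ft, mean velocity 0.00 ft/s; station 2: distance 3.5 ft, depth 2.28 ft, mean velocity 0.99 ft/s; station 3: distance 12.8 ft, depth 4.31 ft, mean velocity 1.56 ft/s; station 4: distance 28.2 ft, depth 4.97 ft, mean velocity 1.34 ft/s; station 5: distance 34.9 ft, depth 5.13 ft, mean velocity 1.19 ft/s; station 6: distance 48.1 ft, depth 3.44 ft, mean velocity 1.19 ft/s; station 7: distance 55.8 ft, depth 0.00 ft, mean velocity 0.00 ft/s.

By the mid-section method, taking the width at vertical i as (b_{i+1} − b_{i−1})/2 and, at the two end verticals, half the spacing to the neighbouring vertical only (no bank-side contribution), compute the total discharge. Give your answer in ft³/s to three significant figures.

275 ft³/s

w_2 = (12.8 − 0.0)/2 = 6.4 ft; q_2 = 0.99 × 2.28 × 6.4 = 14.45 ft³/s
w_3 = (28.2 − 3.5)/2 = 12.35 ft; q_3 = 1.56 × 4.31 × 12.35 = 83.04 ft³/s
w_4 = (34.9 − 12.8)/2 = 11.05 ft; q_4 = 1.34 × 4.97 × 11.05 = 73.59 ft³/s
w_5 = (48.1 − 28.2)/2 = 9.95 ft; q_5 = 1.19 × 5.13 × 9.95 = 60.74 ft³/s
w_6 = (55.8 − 34.9)/2 = 10.45 ft; q_6 = 1.19 × 3.44 × 10.45 = 42.78 ft³/s
Stations 1, 7 contribute zero (depth or velocity is 0).
Q = Σ qᵢ = 274.6 ft³/s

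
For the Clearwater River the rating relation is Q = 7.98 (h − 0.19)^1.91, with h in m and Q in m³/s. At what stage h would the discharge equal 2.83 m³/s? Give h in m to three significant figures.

0.771 m

h − h₀ = (Q/C)^(1/b) = (2.83/7.98)^(1/1.91) = 0.5811 m
h = 0.19 + 0.5811 = 0.7711 m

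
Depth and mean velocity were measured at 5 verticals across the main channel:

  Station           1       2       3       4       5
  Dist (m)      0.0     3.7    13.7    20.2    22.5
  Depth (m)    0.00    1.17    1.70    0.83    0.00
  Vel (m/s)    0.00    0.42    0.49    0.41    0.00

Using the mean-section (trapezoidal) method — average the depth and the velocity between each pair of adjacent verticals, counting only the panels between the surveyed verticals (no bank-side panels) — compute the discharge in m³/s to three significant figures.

Panel 1-2: Δb = 3.7 m, d̄ = (0.00+1.17)/2 = 0.585, v̄ = (0.00+0.42)/2 = 0.21 → q = 3.7×0.585×0.21 = 0.4545 m³/s
Panel 2-3: Δb = 10 m, d̄ = (1.17+1.70)/2 = 1.435, v̄ = (0.42+0.49)/2 = 0.455 → q = 10×1.435×0.455 = 6.529 m³/s
Panel 3-4: Δb = 6.5 m, d̄ = (1.70+0.83)/2 = 1.265, v̄ = (0.49+0.41)/2 = 0.45 → q = 6.5×1.265×0.45 = 3.700 m³/s
Panel 4-5: Δb = 2.3 m, d̄ = (0.83+0.00)/2 = 0.415, v̄ = (0.41+0.00)/2 = 0.205 → q = 2.3×0.415×0.205 = 0.1957 m³/s
Q = Σ q = 10.88 m³/s

10.9 m³/s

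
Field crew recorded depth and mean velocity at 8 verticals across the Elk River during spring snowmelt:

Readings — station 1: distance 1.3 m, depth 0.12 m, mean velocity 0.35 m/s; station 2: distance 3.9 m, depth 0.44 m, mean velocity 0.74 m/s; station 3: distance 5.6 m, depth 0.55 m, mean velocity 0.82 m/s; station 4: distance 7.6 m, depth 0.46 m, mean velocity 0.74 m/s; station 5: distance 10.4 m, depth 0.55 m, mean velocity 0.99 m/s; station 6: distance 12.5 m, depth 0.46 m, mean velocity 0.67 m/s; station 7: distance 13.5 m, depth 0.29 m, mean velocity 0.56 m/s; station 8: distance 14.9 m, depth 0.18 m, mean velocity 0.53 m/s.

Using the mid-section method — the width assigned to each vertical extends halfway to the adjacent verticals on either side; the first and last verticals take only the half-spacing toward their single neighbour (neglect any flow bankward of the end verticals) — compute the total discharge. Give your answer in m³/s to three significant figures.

4.48 m³/s

w_1 = (3.9 − 1.3)/2 = 1.3 m; q_1 = 0.35 × 0.12 × 1.3 = 0.05460 m³/s
w_2 = (5.6 − 1.3)/2 = 2.15 m; q_2 = 0.74 × 0.44 × 2.15 = 0.7000 m³/s
w_3 = (7.6 − 3.9)/2 = 1.85 m; q_3 = 0.82 × 0.55 × 1.85 = 0.8344 m³/s
w_4 = (10.4 − 5.6)/2 = 2.4 m; q_4 = 0.74 × 0.46 × 2.4 = 0.8170 m³/s
w_5 = (12.5 − 7.6)/2 = 2.45 m; q_5 = 0.99 × 0.55 × 2.45 = 1.334 m³/s
w_6 = (13.5 − 10.4)/2 = 1.55 m; q_6 = 0.67 × 0.46 × 1.55 = 0.4777 m³/s
w_7 = (14.9 − 12.5)/2 = 1.2 m; q_7 = 0.56 × 0.29 × 1.2 = 0.1949 m³/s
w_8 = (14.9 − 13.5)/2 = 0.7 m; q_8 = 0.53 × 0.18 × 0.7 = 0.06678 m³/s
Q = Σ qᵢ = 4.479 m³/s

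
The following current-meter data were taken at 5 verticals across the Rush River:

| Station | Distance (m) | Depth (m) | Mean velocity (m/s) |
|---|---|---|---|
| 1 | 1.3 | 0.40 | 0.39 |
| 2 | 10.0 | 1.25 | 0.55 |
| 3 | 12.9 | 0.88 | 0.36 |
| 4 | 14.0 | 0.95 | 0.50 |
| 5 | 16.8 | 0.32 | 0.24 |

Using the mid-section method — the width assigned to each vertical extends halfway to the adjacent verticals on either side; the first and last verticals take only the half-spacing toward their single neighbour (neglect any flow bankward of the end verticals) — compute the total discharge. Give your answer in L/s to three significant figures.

w_1 = (10.0 − 1.3)/2 = 4.35 m; q_1 = 0.39 × 0.40 × 4.35 = 0.6786 m³/s
w_2 = (12.9 − 1.3)/2 = 5.8 m; q_2 = 0.55 × 1.25 × 5.8 = 3.988 m³/s
w_3 = (14.0 − 10.0)/2 = 2 m; q_3 = 0.36 × 0.88 × 2 = 0.6336 m³/s
w_4 = (16.8 − 12.9)/2 = 1.95 m; q_4 = 0.50 × 0.95 × 1.95 = 0.9263 m³/s
w_5 = (16.8 − 14.0)/2 = 1.4 m; q_5 = 0.24 × 0.32 × 1.4 = 0.1075 m³/s
Q = Σ qᵢ = 6.333 m³/s
= 6.333 × 1000 = 6333 L/s

6330 L/s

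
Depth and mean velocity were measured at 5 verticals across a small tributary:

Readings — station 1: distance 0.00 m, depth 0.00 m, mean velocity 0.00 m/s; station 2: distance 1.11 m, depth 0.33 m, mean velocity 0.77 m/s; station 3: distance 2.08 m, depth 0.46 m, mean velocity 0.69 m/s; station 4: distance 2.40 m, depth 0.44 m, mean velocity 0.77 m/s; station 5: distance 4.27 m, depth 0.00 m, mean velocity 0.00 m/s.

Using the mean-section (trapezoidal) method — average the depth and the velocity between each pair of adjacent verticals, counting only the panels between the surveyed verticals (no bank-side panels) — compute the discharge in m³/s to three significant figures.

0.614 m³/s

Panel 1-2: Δb = 1.11 m, d̄ = (0.00+0.33)/2 = 0.165, v̄ = (0.00+0.77)/2 = 0.385 → q = 1.11×0.165×0.385 = 0.07051 m³/s
Panel 2-3: Δb = 0.97 m, d̄ = (0.33+0.46)/2 = 0.395, v̄ = (0.77+0.69)/2 = 0.73 → q = 0.97×0.395×0.73 = 0.2797 m³/s
Panel 3-4: Δb = 0.32 m, d̄ = (0.46+0.44)/2 = 0.45, v̄ = (0.69+0.77)/2 = 0.73 → q = 0.32×0.45×0.73 = 0.1051 m³/s
Panel 4-5: Δb = 1.87 m, d̄ = (0.44+0.00)/2 = 0.22, v̄ = (0.77+0.00)/2 = 0.385 → q = 1.87×0.22×0.385 = 0.1584 m³/s
Q = Σ q = 0.6137 m³/s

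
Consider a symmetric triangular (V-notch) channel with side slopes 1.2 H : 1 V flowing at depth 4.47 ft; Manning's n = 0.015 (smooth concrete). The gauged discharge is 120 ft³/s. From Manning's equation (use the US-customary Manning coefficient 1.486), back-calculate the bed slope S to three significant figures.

0.00124

A = z·y² = 1.2×4.47² = 23.98 ft²
P = 2y√(1+z²) = 2×4.47×√(1+1.2²) = 13.96 ft
R = A/P = 23.98/13.96 = 1.717 ft
S = (Q·n / (1.486·A·R^(2/3)))² = (120×0.015 / (1.486×23.98×1.434))² = 0.001241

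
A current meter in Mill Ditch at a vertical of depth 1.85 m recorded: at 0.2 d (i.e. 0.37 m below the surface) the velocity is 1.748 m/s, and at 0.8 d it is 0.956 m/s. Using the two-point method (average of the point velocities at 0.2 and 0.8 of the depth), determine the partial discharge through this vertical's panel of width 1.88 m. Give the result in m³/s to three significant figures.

4.70 m³/s

v̄ = (1.748 + 0.956) / 2 = 1.352 m/s
q = v̄ × d × w = 1.352 × 1.85 × 1.88 = 4.702 m³/s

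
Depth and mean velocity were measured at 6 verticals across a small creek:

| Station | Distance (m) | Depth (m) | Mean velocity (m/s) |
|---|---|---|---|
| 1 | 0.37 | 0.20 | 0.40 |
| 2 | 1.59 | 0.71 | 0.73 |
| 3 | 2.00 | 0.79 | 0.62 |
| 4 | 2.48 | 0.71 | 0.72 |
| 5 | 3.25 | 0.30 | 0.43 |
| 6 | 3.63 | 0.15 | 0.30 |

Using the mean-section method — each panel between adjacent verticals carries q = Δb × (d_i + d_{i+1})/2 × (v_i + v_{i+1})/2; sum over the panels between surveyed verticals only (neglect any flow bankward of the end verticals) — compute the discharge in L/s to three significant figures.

Panel 1-2: Δb = 1.22 m, d̄ = (0.20+0.71)/2 = 0.455, v̄ = (0.40+0.73)/2 = 0.565 → q = 1.22×0.455×0.565 = 0.3136 m³/s
Panel 2-3: Δb = 0.41 m, d̄ = (0.71+0.79)/2 = 0.75, v̄ = (0.73+0.62)/2 = 0.675 → q = 0.41×0.75×0.675 = 0.2076 m³/s
Panel 3-4: Δb = 0.48 m, d̄ = (0.79+0.71)/2 = 0.75, v̄ = (0.62+0.72)/2 = 0.67 → q = 0.48×0.75×0.67 = 0.2412 m³/s
Panel 4-5: Δb = 0.77 m, d̄ = (0.71+0.30)/2 = 0.505, v̄ = (0.72+0.43)/2 = 0.575 → q = 0.77×0.505×0.575 = 0.2236 m³/s
Panel 5-6: Δb = 0.38 m, d̄ = (0.30+0.15)/2 = 0.225, v̄ = (0.43+0.30)/2 = 0.365 → q = 0.38×0.225×0.365 = 0.03121 m³/s
Q = Σ q = 1.017 m³/s
= 1.017 × 1000 = 1017 L/s

1020 L/s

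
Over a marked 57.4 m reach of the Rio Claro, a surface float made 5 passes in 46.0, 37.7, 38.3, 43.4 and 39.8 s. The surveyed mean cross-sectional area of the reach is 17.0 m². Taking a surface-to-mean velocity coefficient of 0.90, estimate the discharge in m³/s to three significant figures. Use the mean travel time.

21.4 m³/s

t̄ = (46.0 + 37.7 + 38.3 + 43.4 + 39.8) / 5 = 41.04 s
v_surface = L / t̄ = 57.4 / 41.04 = 1.399 m/s
v_mean = 0.90 × 1.399 = 1.259 m/s
Q = A × v_mean = 17.0 × 1.259 = 21.40 m³/s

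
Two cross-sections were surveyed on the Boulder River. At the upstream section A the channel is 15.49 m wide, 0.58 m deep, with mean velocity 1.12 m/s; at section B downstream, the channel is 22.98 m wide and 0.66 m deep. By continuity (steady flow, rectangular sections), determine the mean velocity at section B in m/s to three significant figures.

Q = A₁V₁ = (15.49×0.58) × 1.12 = 10.06 m³/s
A₂ = 22.98 × 0.66 = 15.17 m²
V₂ = Q/A₂ = 10.06/15.17 = 0.6634 m/s

0.663 m/s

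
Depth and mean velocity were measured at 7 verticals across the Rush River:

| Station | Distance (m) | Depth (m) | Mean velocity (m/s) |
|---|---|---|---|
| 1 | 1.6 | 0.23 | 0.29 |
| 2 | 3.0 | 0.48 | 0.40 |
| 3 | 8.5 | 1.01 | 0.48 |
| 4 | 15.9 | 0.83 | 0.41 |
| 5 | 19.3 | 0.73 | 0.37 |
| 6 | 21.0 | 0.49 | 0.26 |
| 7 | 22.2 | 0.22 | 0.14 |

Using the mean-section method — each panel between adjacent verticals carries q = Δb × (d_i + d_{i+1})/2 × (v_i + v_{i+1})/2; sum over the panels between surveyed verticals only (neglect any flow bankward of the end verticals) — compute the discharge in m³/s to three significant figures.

6.45 m³/s

Panel 1-2: Δb = 1.4 m, d̄ = (0.23+0.48)/2 = 0.355, v̄ = (0.29+0.40)/2 = 0.345 → q = 1.4×0.355×0.345 = 0.1715 m³/s
Panel 2-3: Δb = 5.5 m, d̄ = (0.48+1.01)/2 = 0.745, v̄ = (0.40+0.48)/2 = 0.44 → q = 5.5×0.745×0.44 = 1.803 m³/s
Panel 3-4: Δb = 7.4 m, d̄ = (1.01+0.83)/2 = 0.92, v̄ = (0.48+0.41)/2 = 0.445 → q = 7.4×0.92×0.445 = 3.030 m³/s
Panel 4-5: Δb = 3.4 m, d̄ = (0.83+0.73)/2 = 0.78, v̄ = (0.41+0.37)/2 = 0.39 → q = 3.4×0.78×0.39 = 1.034 m³/s
Panel 5-6: Δb = 1.7 m, d̄ = (0.73+0.49)/2 = 0.61, v̄ = (0.37+0.26)/2 = 0.315 → q = 1.7×0.61×0.315 = 0.3267 m³/s
Panel 6-7: Δb = 1.2 m, d̄ = (0.49+0.22)/2 = 0.355, v̄ = (0.26+0.14)/2 = 0.2 → q = 1.2×0.355×0.2 = 0.08520 m³/s
Q = Σ q = 6.450 m³/s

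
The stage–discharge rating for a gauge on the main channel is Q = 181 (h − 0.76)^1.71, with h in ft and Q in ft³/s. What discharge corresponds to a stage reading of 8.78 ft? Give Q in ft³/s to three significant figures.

6370 ft³/s

Q = 181 × (8.78 − 0.76)^1.71 = 181 × 8.02^1.71 = 6365 ft³/s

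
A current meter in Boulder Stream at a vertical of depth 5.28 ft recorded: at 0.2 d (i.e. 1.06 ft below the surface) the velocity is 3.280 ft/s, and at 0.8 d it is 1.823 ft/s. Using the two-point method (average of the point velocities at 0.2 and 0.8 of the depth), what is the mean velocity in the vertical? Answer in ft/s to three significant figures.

2.55 ft/s

v̄ = (3.280 + 1.823) / 2 = 2.552 ft/s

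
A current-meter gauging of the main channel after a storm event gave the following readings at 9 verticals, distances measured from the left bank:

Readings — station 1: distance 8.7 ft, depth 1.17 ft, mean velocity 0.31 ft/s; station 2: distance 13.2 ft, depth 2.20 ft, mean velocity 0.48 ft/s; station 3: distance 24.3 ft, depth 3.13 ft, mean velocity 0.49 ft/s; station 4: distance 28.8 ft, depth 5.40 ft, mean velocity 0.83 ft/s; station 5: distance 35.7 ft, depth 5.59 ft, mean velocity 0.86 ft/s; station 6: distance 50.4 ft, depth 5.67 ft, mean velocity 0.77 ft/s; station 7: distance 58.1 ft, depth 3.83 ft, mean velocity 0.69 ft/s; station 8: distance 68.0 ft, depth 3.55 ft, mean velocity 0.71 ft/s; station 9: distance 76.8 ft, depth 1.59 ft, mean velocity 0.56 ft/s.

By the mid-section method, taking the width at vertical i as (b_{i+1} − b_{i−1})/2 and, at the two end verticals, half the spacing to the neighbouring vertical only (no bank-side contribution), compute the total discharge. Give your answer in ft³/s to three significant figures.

w_1 = (13.2 − 8.7)/2 = 2.25 ft; q_1 = 0.31 × 1.17 × 2.25 = 0.8161 ft³/s
w_2 = (24.3 − 8.7)/2 = 7.8 ft; q_2 = 0.48 × 2.20 × 7.8 = 8.237 ft³/s
w_3 = (28.8 − 13.2)/2 = 7.8 ft; q_3 = 0.49 × 3.13 × 7.8 = 11.96 ft³/s
w_4 = (35.7 − 24.3)/2 = 5.7 ft; q_4 = 0.83 × 5.40 × 5.7 = 25.55 ft³/s
w_5 = (50.4 − 28.8)/2 = 10.8 ft; q_5 = 0.86 × 5.59 × 10.8 = 51.92 ft³/s
w_6 = (58.1 − 35.7)/2 = 11.2 ft; q_6 = 0.77 × 5.67 × 11.2 = 48.90 ft³/s
w_7 = (68.0 − 50.4)/2 = 8.8 ft; q_7 = 0.69 × 3.83 × 8.8 = 23.26 ft³/s
w_8 = (76.8 − 58.1)/2 = 9.35 ft; q_8 = 0.71 × 3.55 × 9.35 = 23.57 ft³/s
w_9 = (76.8 − 68.0)/2 = 4.4 ft; q_9 = 0.56 × 1.59 × 4.4 = 3.918 ft³/s
Q = Σ qᵢ = 198.1 ft³/s

198 ft³/s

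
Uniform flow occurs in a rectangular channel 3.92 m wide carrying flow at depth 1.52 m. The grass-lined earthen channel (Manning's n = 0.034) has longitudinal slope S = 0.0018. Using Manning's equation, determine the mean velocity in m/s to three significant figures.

1.13 m/s

A = b·y = 3.92 × 1.52 = 5.958 m²
P = b + 2y = 3.92 + 2×1.52 = 6.960 m
R = A/P = 5.958/6.960 = 0.8561 m
Q = (1/n)·A·R^(2/3)·S^(1/2) = (1/0.034) × 5.958 × 0.8561^(2/3) × 0.0018^(1/2) = 6.703 m³/s
V = Q/A = 6.703/5.958 = 1.125 m/s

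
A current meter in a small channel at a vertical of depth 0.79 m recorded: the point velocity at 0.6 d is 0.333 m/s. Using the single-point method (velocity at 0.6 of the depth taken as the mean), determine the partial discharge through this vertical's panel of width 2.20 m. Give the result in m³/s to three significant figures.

v̄ = v₀.₆ = 0.333 m/s
q = v̄ × d × w = 0.3330 × 0.79 × 2.20 = 0.5788 m³/s

0.579 m³/s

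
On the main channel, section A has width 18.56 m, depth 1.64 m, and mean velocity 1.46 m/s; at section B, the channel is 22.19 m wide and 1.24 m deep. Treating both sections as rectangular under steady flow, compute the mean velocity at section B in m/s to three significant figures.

Q = A₁V₁ = (18.56×1.64) × 1.46 = 44.44 m³/s
A₂ = 22.19 × 1.24 = 27.52 m²
V₂ = Q/A₂ = 44.44/27.52 = 1.615 m/s

1.62 m/s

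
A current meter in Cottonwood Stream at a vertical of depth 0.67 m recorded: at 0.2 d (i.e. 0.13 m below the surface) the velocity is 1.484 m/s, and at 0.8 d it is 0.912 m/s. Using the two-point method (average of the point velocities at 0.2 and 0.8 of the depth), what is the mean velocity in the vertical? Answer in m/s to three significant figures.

v̄ = (1.484 + 0.912) / 2 = 1.198 m/s

1.20 m/s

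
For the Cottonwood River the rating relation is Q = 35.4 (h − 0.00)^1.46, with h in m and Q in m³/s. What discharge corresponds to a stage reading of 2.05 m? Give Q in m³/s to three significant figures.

Q = 35.4 × (2.05 − 0.00)^1.46 = 35.4 × 2.05^1.46 = 101.0 m³/s

101 m³/s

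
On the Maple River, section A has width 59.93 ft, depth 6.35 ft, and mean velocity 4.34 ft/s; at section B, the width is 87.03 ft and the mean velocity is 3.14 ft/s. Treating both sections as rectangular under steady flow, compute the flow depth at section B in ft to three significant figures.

Q = A₁V₁ = (59.93×6.35) × 4.34 = 1652 ft³/s
d₂ = Q/(b₂ V₂) = 1652/(87.03×3.14) = 6.044 ft

6.04 ft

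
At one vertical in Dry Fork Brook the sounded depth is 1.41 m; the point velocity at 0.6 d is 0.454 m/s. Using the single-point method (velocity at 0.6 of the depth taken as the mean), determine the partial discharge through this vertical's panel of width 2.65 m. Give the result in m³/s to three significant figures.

v̄ = v₀.₆ = 0.454 m/s
q = v̄ × d × w = 0.4540 × 1.41 × 2.65 = 1.696 m³/s

1.70 m³/s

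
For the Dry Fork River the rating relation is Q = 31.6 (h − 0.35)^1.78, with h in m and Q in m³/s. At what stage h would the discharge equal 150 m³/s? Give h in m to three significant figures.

2.75 m

h − h₀ = (Q/C)^(1/b) = (150/31.6)^(1/1.78) = 2.399 m
h = 0.35 + 2.399 = 2.749 m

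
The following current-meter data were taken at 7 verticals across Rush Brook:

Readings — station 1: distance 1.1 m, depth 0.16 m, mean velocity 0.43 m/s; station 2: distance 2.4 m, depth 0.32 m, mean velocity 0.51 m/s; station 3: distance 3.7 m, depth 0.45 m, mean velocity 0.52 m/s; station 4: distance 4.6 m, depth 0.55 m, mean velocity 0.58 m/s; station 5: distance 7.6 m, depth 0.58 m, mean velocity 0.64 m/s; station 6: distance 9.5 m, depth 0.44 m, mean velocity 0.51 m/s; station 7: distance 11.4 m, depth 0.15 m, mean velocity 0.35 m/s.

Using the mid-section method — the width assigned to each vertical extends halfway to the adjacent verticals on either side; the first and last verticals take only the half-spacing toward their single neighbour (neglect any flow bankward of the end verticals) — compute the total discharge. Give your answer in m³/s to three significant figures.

2.52 m³/s

w_1 = (2.4 − 1.1)/2 = 0.65 m; q_1 = 0.43 × 0.16 × 0.65 = 0.04472 m³/s
w_2 = (3.7 − 1.1)/2 = 1.3 m; q_2 = 0.51 × 0.32 × 1.3 = 0.2122 m³/s
w_3 = (4.6 − 2.4)/2 = 1.1 m; q_3 = 0.52 × 0.45 × 1.1 = 0.2574 m³/s
w_4 = (7.6 − 3.7)/2 = 1.95 m; q_4 = 0.58 × 0.55 × 1.95 = 0.6221 m³/s
w_5 = (9.5 − 4.6)/2 = 2.45 m; q_5 = 0.64 × 0.58 × 2.45 = 0.9094 m³/s
w_6 = (11.4 − 7.6)/2 = 1.9 m; q_6 = 0.51 × 0.44 × 1.9 = 0.4264 m³/s
w_7 = (11.4 − 9.5)/2 = 0.95 m; q_7 = 0.35 × 0.15 × 0.95 = 0.04988 m³/s
Q = Σ qᵢ = 2.522 m³/s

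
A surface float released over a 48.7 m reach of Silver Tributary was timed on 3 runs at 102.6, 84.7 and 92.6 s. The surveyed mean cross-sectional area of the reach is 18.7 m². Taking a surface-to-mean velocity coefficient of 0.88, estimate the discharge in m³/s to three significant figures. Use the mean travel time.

t̄ = (102.6 + 84.7 + 92.6) / 3 = 93.3 s
v_surface = L / t̄ = 48.7 / 93.3 = 0.5220 m/s
v_mean = 0.88 × 0.5220 = 0.4593 m/s
Q = A × v_mean = 18.7 × 0.4593 = 8.590 m³/s

8.59 m³/s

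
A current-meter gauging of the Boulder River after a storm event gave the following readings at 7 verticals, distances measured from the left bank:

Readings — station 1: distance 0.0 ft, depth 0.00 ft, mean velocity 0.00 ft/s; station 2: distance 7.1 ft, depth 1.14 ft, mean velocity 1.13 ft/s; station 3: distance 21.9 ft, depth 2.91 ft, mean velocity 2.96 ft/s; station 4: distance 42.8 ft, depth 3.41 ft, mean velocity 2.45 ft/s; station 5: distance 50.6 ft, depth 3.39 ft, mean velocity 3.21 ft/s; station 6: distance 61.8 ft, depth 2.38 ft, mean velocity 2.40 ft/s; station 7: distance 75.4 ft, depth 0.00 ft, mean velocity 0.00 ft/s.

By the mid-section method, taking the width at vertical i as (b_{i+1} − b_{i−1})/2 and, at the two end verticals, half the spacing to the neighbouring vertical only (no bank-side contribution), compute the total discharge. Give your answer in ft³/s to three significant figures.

w_2 = (21.9 − 0.0)/2 = 10.95 ft; q_2 = 1.13 × 1.14 × 10.95 = 14.11 ft³/s
w_3 = (42.8 − 7.1)/2 = 17.85 ft; q_3 = 2.96 × 2.91 × 17.85 = 153.8 ft³/s
w_4 = (50.6 − 21.9)/2 = 14.35 ft; q_4 = 2.45 × 3.41 × 14.35 = 119.9 ft³/s
w_5 = (61.8 − 42.8)/2 = 9.5 ft; q_5 = 3.21 × 3.39 × 9.5 = 103.4 ft³/s
w_6 = (75.4 − 50.6)/2 = 12.4 ft; q_6 = 2.40 × 2.38 × 12.4 = 70.83 ft³/s
Stations 1, 7 contribute zero (depth or velocity is 0).
Q = Σ qᵢ = 462.0 ft³/s

462 ft³/s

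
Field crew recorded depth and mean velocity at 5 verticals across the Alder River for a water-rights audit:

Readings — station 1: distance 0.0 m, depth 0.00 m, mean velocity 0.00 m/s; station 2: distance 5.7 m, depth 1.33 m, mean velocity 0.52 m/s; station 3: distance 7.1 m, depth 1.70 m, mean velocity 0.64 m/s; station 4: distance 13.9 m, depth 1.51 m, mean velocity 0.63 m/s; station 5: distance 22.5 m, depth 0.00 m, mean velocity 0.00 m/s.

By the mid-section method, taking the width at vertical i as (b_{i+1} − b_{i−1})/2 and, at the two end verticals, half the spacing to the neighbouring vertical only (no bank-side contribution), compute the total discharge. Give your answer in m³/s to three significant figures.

w_2 = (7.1 − 0.0)/2 = 3.55 m; q_2 = 0.52 × 1.33 × 3.55 = 2.455 m³/s
w_3 = (13.9 − 5.7)/2 = 4.1 m; q_3 = 0.64 × 1.70 × 4.1 = 4.461 m³/s
w_4 = (22.5 − 7.1)/2 = 7.7 m; q_4 = 0.63 × 1.51 × 7.7 = 7.325 m³/s
Stations 1, 5 contribute zero (depth or velocity is 0).
Q = Σ qᵢ = 14.24 m³/s

14.2 m³/s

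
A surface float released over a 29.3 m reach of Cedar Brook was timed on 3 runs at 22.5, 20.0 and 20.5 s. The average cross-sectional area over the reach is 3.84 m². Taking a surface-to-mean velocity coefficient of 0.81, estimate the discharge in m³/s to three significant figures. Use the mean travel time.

4.34 m³/s

t̄ = (22.5 + 20.0 + 20.5) / 3 = 21 s
v_surface = L / t̄ = 29.3 / 21 = 1.395 m/s
v_mean = 0.81 × 1.395 = 1.130 m/s
Q = A × v_mean = 3.84 × 1.130 = 4.340 m³/s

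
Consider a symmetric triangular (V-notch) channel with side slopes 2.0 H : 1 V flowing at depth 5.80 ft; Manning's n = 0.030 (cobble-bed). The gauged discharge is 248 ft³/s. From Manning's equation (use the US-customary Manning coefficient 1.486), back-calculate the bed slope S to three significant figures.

0.00155

A = z·y² = 2.0×5.80² = 67.28 ft²
P = 2y√(1+z²) = 2×5.80×√(1+2.0²) = 25.94 ft
R = A/P = 67.28/25.94 = 2.594 ft
S = (Q·n / (1.486·A·R^(2/3)))² = (248×0.030 / (1.486×67.28×1.888))² = 0.001554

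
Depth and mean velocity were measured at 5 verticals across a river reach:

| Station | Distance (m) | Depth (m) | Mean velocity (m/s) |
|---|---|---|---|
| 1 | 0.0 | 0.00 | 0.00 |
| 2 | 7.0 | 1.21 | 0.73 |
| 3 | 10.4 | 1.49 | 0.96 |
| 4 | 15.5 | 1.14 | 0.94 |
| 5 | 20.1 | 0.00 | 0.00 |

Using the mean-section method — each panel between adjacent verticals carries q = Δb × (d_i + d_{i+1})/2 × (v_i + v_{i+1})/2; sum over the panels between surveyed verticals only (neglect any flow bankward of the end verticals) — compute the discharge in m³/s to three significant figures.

13.0 m³/s

Panel 1-2: Δb = 7 m, d̄ = (0.00+1.21)/2 = 0.605, v̄ = (0.00+0.73)/2 = 0.365 → q = 7×0.605×0.365 = 1.546 m³/s
Panel 2-3: Δb = 3.4 m, d̄ = (1.21+1.49)/2 = 1.35, v̄ = (0.73+0.96)/2 = 0.845 → q = 3.4×1.35×0.845 = 3.879 m³/s
Panel 3-4: Δb = 5.1 m, d̄ = (1.49+1.14)/2 = 1.315, v̄ = (0.96+0.94)/2 = 0.95 → q = 5.1×1.315×0.95 = 6.371 m³/s
Panel 4-5: Δb = 4.6 m, d̄ = (1.14+0.00)/2 = 0.57, v̄ = (0.94+0.00)/2 = 0.47 → q = 4.6×0.57×0.47 = 1.232 m³/s
Q = Σ q = 13.03 m³/s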